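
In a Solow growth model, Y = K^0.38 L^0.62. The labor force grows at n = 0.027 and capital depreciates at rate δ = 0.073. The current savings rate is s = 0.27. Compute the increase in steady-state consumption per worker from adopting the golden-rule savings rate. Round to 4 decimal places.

The effective depreciation rate is n + δ = 0.027 + 0.073 = 0.1.
Current steady state (s = 0.27): k* = (0.27/0.1)^(1/0.62) ≈ 4.9630, y* = 4.9630^0.38 ≈ 1.8382, c* = (1−0.27)·1.8382 ≈ 1.3419.
Golden rule sets MPK = n+δ: 0.38·k^(0.38−1) = 0.1, so k_gold = (0.38/0.1)^(1/0.62) ≈ 8.6126.
y_gold = 8.6126^0.38 ≈ 2.2665, c_gold = y_gold − 0.1·k_gold ≈ 1.4052.
Gain: Δc = 1.4052 − 1.3419 ≈ 0.0634.

Δc ≈ 0.0634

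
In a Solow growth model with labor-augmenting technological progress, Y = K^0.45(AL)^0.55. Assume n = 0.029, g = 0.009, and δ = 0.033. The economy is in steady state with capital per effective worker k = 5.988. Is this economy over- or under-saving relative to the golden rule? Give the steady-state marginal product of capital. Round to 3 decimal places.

Break-even investment rate: n + g + δ = 0.029 + 0.009 + 0.033 = 0.071.
MPK = 0.45·k^(0.45−1) = 0.45·5.988^(-0.55) ≈ 0.1682.
MPK > 0.071, so the economy is dynamically efficient (under-saving).

under-saving; MPK ≈ 0.168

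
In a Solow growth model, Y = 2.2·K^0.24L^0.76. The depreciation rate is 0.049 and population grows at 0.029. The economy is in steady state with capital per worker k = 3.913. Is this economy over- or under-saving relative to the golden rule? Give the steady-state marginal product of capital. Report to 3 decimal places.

under-saving; MPK ≈ 0.187

n + δ = 0.029 + 0.049 = 0.078.
MPK = 0.24·2.2·k^(0.24−1) = 0.24·2.2·3.913^(-0.76) ≈ 0.1872.
MPK > 0.078, so the economy is dynamically efficient (under-saving).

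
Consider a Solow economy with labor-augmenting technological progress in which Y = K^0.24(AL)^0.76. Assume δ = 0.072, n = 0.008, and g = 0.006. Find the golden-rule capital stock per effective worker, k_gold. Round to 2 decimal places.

k_gold ≈ 3.86

Break-even investment rate: n + g + δ = 0.008 + 0.006 + 0.072 = 0.086.
At the golden rule the marginal product of capital equals n+g+δ: 0.24·k^(0.24−1) = 0.086. Solving, k_gold = (0.24/0.086)^(1/0.76) ≈ 3.8589.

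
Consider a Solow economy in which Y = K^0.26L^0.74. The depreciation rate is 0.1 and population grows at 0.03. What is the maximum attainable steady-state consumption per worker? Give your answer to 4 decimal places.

c_gold ≈ 0.9441

n + δ = 0.03 + 0.1 = 0.13.
At the golden rule the marginal product of capital equals n+δ: 0.26·k^(0.26−1) = 0.13. Solving, k_gold = (0.26/0.13)^(1/0.74) ≈ 2.5515.
y_gold = 2.5515^0.26 ≈ 1.2758.
c_gold = y_gold − (n+δ)·k_gold = 1.2758 − 0.13·2.5515 ≈ 0.9441.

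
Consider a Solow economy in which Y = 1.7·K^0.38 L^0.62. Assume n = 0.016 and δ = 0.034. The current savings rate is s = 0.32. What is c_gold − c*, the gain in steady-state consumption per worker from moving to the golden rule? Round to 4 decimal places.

Capital per worker breaks even when investment replaces (n + δ)·k; here n + δ = 0.05.
Current steady state (s = 0.32): k* = (0.32·1.7/0.05)^(1/0.62) ≈ 46.9875, y* = 1.7·46.9875^0.38 ≈ 7.3418, c* = (1−0.32)·7.3418 ≈ 4.9924.
Maximizing c = f(k) − (n+δ)·k gives f'(k) = n+δ, i.e. 0.38·1.7·k^(0.38−1) = 0.05, so k_gold = (0.38·1.7/0.05)^(1/0.62) ≈ 61.9953.
y_gold = 1.7·61.9953^0.38 ≈ 8.1573, c_gold = y_gold − 0.05·k_gold ≈ 5.0575.
Gain: Δc = 5.0575 − 4.9924 ≈ 0.0651.

Δc ≈ 0.0651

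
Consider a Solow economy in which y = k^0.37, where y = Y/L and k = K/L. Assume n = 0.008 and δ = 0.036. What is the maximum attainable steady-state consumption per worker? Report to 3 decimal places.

c_gold ≈ 2.200

Capital per worker breaks even when investment replaces (n + δ)·k; here n + δ = 0.044.
Golden rule sets MPK = n+δ: 0.37·k^(0.37−1) = 0.044, so k_gold = (0.37/0.044)^(1/0.63) ≈ 29.3667.
y_gold = 29.3667^0.37 ≈ 3.4923.
c_gold = y_gold − (n+δ)·k_gold = 3.4923 − 0.044·29.3667 ≈ 2.2001.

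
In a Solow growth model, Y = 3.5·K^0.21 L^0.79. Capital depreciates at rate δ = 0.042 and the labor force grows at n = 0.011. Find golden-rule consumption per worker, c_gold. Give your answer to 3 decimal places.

c_gold ≈ 5.562

Capital per worker breaks even when investment replaces (n + δ)·k; here n + δ = 0.053.
At the golden rule the marginal product of capital equals n+δ: 0.21·3.5·k^(0.21−1) = 0.053. Solving, k_gold = (0.21·3.5/0.053)^(1/0.79) ≈ 27.8987.
y_gold = 3.5·27.8987^0.21 ≈ 7.0411.
c_gold = y_gold − (n+δ)·k_gold = 7.0411 − 0.053·27.8987 ≈ 5.5625.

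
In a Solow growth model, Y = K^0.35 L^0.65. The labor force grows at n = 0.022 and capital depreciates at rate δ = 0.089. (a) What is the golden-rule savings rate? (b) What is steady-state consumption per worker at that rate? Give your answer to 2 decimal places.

Capital per worker breaks even when investment replaces (n + δ)·k; here n + δ = 0.111.
For Cobb-Douglas, s_gold equals capital's share: s_gold = 0.35.
Golden rule sets MPK = n+δ: 0.35·k^(0.35−1) = 0.111, so k_gold = (0.35/0.111)^(1/0.65) ≈ 5.8519.
y_gold = 5.8519^0.35 ≈ 1.8559; c_gold = (1−0.35)·y_gold ≈ 1.2063.

(a) s_gold = 0.35; (b) c_gold ≈ 1.21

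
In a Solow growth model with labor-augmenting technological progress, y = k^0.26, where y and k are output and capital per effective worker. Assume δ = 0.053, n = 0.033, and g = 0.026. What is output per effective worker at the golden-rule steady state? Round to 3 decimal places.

The effective depreciation rate is n + g + δ = 0.033 + 0.026 + 0.053 = 0.112.
Setting f'(k) = n+g+δ gives 0.26·k^(0.26−1) = 0.112, hence k_gold = (0.26/0.112)^(1/0.74) ≈ 3.1208.
Output: y_gold = k_gold^0.26 = 3.1208^0.26 ≈ 1.3443.

y_gold ≈ 1.344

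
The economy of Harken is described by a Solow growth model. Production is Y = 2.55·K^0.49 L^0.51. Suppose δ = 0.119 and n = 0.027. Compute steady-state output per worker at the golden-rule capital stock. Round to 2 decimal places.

y_gold ≈ 20.06

The effective depreciation rate is n + δ = 0.027 + 0.119 = 0.146.
Setting f'(k) = n+δ gives 0.49·2.55·k^(0.49−1) = 0.146, hence k_gold = (0.49·2.55/0.146)^(1/0.51) ≈ 67.3291.
Output: y_gold = 2.55·k_gold^0.49 = 2.55·67.3291^0.49 ≈ 20.0613.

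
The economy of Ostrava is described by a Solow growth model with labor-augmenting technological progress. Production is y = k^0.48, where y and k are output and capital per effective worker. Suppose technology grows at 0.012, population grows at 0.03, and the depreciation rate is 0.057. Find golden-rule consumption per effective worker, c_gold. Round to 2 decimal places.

c_gold ≈ 2.23

The effective depreciation rate is n + g + δ = 0.03 + 0.012 + 0.057 = 0.099.
At the golden rule the marginal product of capital equals n+g+δ: 0.48·k^(0.48−1) = 0.099. Solving, k_gold = (0.48/0.099)^(1/0.52) ≈ 20.8196.
y_gold = 20.8196^0.48 ≈ 4.2941.
c_gold = y_gold − (n+g+δ)·k_gold = 4.2941 − 0.099·20.8196 ≈ 2.2329.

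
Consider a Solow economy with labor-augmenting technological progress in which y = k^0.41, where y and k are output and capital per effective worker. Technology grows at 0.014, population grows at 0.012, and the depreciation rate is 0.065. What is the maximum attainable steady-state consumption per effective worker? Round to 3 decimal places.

c_gold ≈ 1.679

Capital per effective worker breaks even when investment replaces (n + g + δ)·k; here n + g + δ = 0.091.
At the golden rule the marginal product of capital equals n+g+δ: 0.41·k^(0.41−1) = 0.091. Solving, k_gold = (0.41/0.091)^(1/0.59) ≈ 12.8244.
y_gold = 12.8244^0.41 ≈ 2.8464.
c_gold = y_gold − (n+g+δ)·k_gold = 2.8464 − 0.091·12.8244 ≈ 1.6794.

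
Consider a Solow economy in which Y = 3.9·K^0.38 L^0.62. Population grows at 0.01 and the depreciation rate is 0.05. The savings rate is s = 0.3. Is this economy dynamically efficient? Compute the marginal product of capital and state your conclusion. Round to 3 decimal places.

Capital per worker breaks even when investment replaces (n + δ)·k; here n + δ = 0.06.
Steady-state k*: s·A·k^0.38 = 0.06·k gives k* = (0.3·3.9/0.06)^(1/0.62) ≈ 120.4207.
MPK = 0.38·3.9·120.4207^(-0.62) ≈ 0.0760.
MPK > n+δ = 0.06, so the economy is dynamically efficient (under-saving).

dynamically efficient; MPK ≈ 0.076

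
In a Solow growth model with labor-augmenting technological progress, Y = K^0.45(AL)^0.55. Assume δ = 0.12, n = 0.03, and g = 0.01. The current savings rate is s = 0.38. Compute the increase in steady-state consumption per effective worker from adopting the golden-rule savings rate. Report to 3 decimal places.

Break-even investment rate: n + g + δ = 0.03 + 0.01 + 0.12 = 0.16.
Current steady state (s = 0.38): k* = (0.38/0.16)^(1/0.55) ≈ 4.8198, y* = 4.8198^0.45 ≈ 2.0294, c* = (1−0.38)·2.0294 ≈ 1.2582.
Golden rule sets MPK = n+g+δ: 0.45·k^(0.45−1) = 0.16, so k_gold = (0.45/0.16)^(1/0.55) ≈ 6.5544.
y_gold = 6.5544^0.45 ≈ 2.3304, c_gold = y_gold − 0.16·k_gold ≈ 1.2817.
Gain: Δc = 1.2817 − 1.2582 ≈ 0.0235.

Δc ≈ 0.024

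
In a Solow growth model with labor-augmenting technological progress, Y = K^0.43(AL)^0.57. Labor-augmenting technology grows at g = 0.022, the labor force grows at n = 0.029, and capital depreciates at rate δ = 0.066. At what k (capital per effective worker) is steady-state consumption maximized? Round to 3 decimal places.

k_gold ≈ 9.811

Capital per effective worker breaks even when investment replaces (n + g + δ)·k; here n + g + δ = 0.117.
Maximizing c = f(k) − (n+g+δ)·k gives f'(k) = n+g+δ, i.e. 0.43·k^(0.43−1) = 0.117, so k_gold = (0.43/0.117)^(1/0.57) ≈ 9.8112.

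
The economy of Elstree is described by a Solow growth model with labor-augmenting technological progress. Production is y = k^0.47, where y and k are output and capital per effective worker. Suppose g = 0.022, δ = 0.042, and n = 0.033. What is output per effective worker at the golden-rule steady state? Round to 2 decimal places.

y_gold ≈ 4.05

n + g + δ = 0.033 + 0.022 + 0.042 = 0.097.
Maximizing c = f(k) − (n+g+δ)·k gives f'(k) = n+g+δ, i.e. 0.47·k^(0.47−1) = 0.097, so k_gold = (0.47/0.097)^(1/0.53) ≈ 19.6367.
Output: y_gold = k_gold^0.47 = 19.6367^0.47 ≈ 4.0527.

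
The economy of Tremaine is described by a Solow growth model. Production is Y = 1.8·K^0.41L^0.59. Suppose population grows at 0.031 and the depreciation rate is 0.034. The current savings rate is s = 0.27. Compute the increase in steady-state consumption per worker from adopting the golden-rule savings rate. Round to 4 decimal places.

Break-even investment rate: n + δ = 0.031 + 0.034 = 0.065.
Current steady state (s = 0.27): k* = (0.27·1.8/0.065)^(1/0.59) ≈ 30.2612, y* = 1.8·30.2612^0.41 ≈ 7.2851, c* = (1−0.27)·7.2851 ≈ 5.3181.
At the golden rule the marginal product of capital equals n+δ: 0.41·1.8·k^(0.41−1) = 0.065. Solving, k_gold = (0.41·1.8/0.065)^(1/0.59) ≈ 61.4296.
y_gold = 1.8·61.4296^0.41 ≈ 9.7388, c_gold = y_gold − 0.065·k_gold ≈ 5.7459.
Gain: Δc = 5.7459 − 5.3181 ≈ 0.4278.

Δc ≈ 0.4278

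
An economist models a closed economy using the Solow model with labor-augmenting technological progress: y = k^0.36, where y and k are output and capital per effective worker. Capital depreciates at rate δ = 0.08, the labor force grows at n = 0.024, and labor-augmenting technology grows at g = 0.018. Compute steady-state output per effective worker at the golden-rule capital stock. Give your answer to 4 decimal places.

y_gold ≈ 1.8380

Break-even investment rate: n + g + δ = 0.024 + 0.018 + 0.08 = 0.122.
At the golden rule the marginal product of capital equals n+g+δ: 0.36·k^(0.36−1) = 0.122. Solving, k_gold = (0.36/0.122)^(1/0.64) ≈ 5.4236.
Output: y_gold = k_gold^0.36 = 5.4236^0.36 ≈ 1.8380.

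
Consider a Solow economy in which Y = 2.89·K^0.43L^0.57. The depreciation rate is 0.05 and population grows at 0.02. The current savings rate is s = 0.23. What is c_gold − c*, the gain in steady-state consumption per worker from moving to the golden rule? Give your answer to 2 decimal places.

n + δ = 0.02 + 0.05 = 0.07.
Current steady state (s = 0.23): k* = (0.23·2.89/0.07)^(1/0.57) ≈ 51.8753, y* = 2.89·51.8753^0.43 ≈ 15.7881, c* = (1−0.23)·15.7881 ≈ 12.1569.
Setting f'(k) = n+δ gives 0.43·2.89·k^(0.43−1) = 0.07, hence k_gold = (0.43·2.89/0.07)^(1/0.57) ≈ 155.4887.
y_gold = 2.89·155.4887^0.43 ≈ 25.3121, c_gold = y_gold − 0.07·k_gold ≈ 14.4279.
Gain: Δc = 14.4279 − 12.1569 ≈ 2.2710.

Δc ≈ 2.27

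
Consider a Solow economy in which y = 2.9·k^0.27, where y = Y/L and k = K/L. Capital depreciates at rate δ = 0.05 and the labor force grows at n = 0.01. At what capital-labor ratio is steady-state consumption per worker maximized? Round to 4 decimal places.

Break-even investment rate: n + δ = 0.01 + 0.05 = 0.06.
Maximizing c = f(k) − (n+δ)·k gives f'(k) = n+δ, i.e. 0.27·2.9·k^(0.27−1) = 0.06, so k_gold = (0.27·2.9/0.06)^(1/0.73) ≈ 33.7469.

k_gold ≈ 33.7469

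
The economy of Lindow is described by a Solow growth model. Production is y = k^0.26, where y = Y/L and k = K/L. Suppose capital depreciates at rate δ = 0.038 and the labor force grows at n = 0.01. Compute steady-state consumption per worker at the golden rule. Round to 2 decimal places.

c_gold ≈ 1.34

The effective depreciation rate is n + δ = 0.01 + 0.038 = 0.048.
At the golden rule the marginal product of capital equals n+δ: 0.26·k^(0.26−1) = 0.048. Solving, k_gold = (0.26/0.048)^(1/0.74) ≈ 9.8069.
y_gold = 9.8069^0.26 ≈ 1.8105.
c_gold = y_gold − (n+δ)·k_gold = 1.8105 − 0.048·9.8069 ≈ 1.3398.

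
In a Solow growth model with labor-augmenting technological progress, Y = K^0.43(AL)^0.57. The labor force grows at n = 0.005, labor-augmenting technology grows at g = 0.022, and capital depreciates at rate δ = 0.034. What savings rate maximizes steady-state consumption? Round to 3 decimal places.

s_gold = 0.430

The effective depreciation rate is n + g + δ = 0.005 + 0.022 + 0.034 = 0.061.
At the golden rule MPK = n+g+δ, and in any Cobb-Douglas steady state s = (n+g+δ)·k/y = MPK·k/y = capital's share 0.43.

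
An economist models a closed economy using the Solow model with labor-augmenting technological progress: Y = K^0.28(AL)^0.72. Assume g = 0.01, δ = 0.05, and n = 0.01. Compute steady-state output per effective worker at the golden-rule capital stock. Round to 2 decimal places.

y_gold ≈ 1.71

n + g + δ = 0.01 + 0.01 + 0.05 = 0.07.
Golden rule sets MPK = n+g+δ: 0.28·k^(0.28−1) = 0.07, so k_gold = (0.28/0.07)^(1/0.72) ≈ 6.8580.
Output: y_gold = k_gold^0.28 = 6.8580^0.28 ≈ 1.7145.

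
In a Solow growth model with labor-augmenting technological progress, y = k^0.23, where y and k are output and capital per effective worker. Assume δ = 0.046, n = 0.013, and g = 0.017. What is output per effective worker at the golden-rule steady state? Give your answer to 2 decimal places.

y_gold ≈ 1.39

The effective depreciation rate is n + g + δ = 0.013 + 0.017 + 0.046 = 0.076.
Setting f'(k) = n+g+δ gives 0.23·k^(0.23−1) = 0.076, hence k_gold = (0.23/0.076)^(1/0.77) ≈ 4.2127.
Output: y_gold = k_gold^0.23 = 4.2127^0.23 ≈ 1.3920.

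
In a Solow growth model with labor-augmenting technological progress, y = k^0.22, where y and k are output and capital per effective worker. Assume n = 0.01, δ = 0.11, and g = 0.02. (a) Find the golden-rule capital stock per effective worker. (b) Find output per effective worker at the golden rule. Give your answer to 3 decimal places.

Capital per effective worker breaks even when investment replaces (n + g + δ)·k; here n + g + δ = 0.14.
Golden rule sets MPK = n+g+δ: 0.22·k^(0.22−1) = 0.14, so k_gold = (0.22/0.14)^(1/0.78) ≈ 1.7851.
y_gold = 1.7851^0.22 ≈ 1.1360.

(a) k_gold ≈ 1.785; (b) y_gold ≈ 1.136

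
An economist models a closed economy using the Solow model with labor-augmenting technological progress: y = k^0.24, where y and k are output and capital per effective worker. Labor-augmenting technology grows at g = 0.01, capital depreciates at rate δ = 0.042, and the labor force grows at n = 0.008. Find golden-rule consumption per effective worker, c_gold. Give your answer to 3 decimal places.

c_gold ≈ 1.177

Capital per effective worker breaks even when investment replaces (n + g + δ)·k; here n + g + δ = 0.06.
Maximizing c = f(k) − (n+g+δ)·k gives f'(k) = n+g+δ, i.e. 0.24·k^(0.24−1) = 0.06, so k_gold = (0.24/0.06)^(1/0.76) ≈ 6.1970.
y_gold = 6.1970^0.24 ≈ 1.5493.
c_gold = y_gold − (n+g+δ)·k_gold = 1.5493 − 0.06·6.1970 ≈ 1.1774.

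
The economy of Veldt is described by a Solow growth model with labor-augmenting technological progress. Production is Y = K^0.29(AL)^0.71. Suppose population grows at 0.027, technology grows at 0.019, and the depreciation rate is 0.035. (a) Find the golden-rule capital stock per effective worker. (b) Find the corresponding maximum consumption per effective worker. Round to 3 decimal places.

(a) k_gold ≈ 6.028; (b) c_gold ≈ 1.195

Break-even investment rate: n + g + δ = 0.027 + 0.019 + 0.035 = 0.081.
At the golden rule the marginal product of capital equals n+g+δ: 0.29·k^(0.29−1) = 0.081. Solving, k_gold = (0.29/0.081)^(1/0.71) ≈ 6.0278.
y_gold = 6.0278^0.29 ≈ 1.6836; c_gold = y_gold − 0.081·k_gold ≈ 1.1954.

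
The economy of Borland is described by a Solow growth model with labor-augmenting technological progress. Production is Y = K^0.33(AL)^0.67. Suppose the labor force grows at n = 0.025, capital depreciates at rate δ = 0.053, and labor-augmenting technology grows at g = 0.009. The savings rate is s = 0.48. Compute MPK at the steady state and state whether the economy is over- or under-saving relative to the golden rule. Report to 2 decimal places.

over-saving; MPK ≈ 0.06

n + g + δ = 0.025 + 0.009 + 0.053 = 0.087.
Steady-state k*: s·k^0.33 = 0.087·k gives k* = (0.48/0.087)^(1/0.67) ≈ 12.7952.
MPK = 0.33·12.7952^(-0.67) ≈ 0.0598.
MPK < n+g+δ = 0.087, so the economy is dynamically inefficient (over-saving).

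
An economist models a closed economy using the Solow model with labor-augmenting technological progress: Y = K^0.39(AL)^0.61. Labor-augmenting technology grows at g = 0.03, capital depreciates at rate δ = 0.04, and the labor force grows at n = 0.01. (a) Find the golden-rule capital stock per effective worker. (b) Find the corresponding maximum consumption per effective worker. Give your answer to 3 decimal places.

(a) k_gold ≈ 13.422; (b) c_gold ≈ 1.680

The effective depreciation rate is n + g + δ = 0.01 + 0.03 + 0.04 = 0.08.
Golden rule sets MPK = n+g+δ: 0.39·k^(0.39−1) = 0.08, so k_gold = (0.39/0.08)^(1/0.61) ≈ 13.4223.
y_gold = 13.4223^0.39 ≈ 2.7533; c_gold = y_gold − 0.08·k_gold ≈ 1.6795.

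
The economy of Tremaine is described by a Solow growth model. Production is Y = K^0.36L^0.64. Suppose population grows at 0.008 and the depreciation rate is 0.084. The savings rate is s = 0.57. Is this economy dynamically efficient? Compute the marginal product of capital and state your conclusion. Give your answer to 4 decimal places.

dynamically inefficient; MPK ≈ 0.0581

The effective depreciation rate is n + δ = 0.008 + 0.084 = 0.092.
Steady-state k*: s·k^0.36 = 0.092·k gives k* = (0.57/0.092)^(1/0.64) ≈ 17.2837.
MPK = 0.36·17.2837^(-0.64) ≈ 0.0581.
MPK < n+δ = 0.092, so the economy is dynamically inefficient (over-saving).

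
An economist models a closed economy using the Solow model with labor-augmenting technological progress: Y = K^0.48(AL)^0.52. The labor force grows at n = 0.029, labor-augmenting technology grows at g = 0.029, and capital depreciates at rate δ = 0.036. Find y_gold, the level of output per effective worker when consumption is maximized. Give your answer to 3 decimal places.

n + g + δ = 0.029 + 0.029 + 0.036 = 0.094.
Setting f'(k) = n+g+δ gives 0.48·k^(0.48−1) = 0.094, hence k_gold = (0.48/0.094)^(1/0.52) ≈ 23.0015.
Output: y_gold = k_gold^0.48 = 23.0015^0.48 ≈ 4.5045.

y_gold ≈ 4.504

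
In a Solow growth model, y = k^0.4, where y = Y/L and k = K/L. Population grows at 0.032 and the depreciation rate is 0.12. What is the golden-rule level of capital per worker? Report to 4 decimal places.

Capital per worker breaks even when investment replaces (n + δ)·k; here n + δ = 0.152.
At the golden rule the marginal product of capital equals n+δ: 0.4·k^(0.4−1) = 0.152. Solving, k_gold = (0.4/0.152)^(1/0.6) ≈ 5.0160.

k_gold ≈ 5.0160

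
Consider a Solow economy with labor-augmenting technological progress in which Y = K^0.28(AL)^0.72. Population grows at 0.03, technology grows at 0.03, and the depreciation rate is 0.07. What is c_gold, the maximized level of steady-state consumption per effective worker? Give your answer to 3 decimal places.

Break-even investment rate: n + g + δ = 0.03 + 0.03 + 0.07 = 0.13.
Setting f'(k) = n+g+δ gives 0.28·k^(0.28−1) = 0.13, hence k_gold = (0.28/0.13)^(1/0.72) ≈ 2.9027.
y_gold = 2.9027^0.28 ≈ 1.3477.
c_gold = y_gold − (n+g+δ)·k_gold = 1.3477 − 0.13·2.9027 ≈ 0.9703.

c_gold ≈ 0.970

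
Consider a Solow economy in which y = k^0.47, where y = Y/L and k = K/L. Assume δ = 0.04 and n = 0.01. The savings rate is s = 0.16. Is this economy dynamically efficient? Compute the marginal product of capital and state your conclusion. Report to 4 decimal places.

Capital per worker breaks even when investment replaces (n + δ)·k; here n + δ = 0.05.
Steady-state k*: s·k^0.47 = 0.05·k gives k* = (0.16/0.05)^(1/0.53) ≈ 8.9766.
MPK = 0.47·8.9766^(-0.53) ≈ 0.1469.
MPK > n+δ = 0.05, so the economy is dynamically efficient (under-saving).

dynamically efficient; MPK ≈ 0.1469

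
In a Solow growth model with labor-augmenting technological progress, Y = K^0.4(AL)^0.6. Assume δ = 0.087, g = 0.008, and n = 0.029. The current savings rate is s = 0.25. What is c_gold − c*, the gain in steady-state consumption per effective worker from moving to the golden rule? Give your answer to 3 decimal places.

Capital per effective worker breaks even when investment replaces (n + g + δ)·k; here n + g + δ = 0.124.
Current steady state (s = 0.25): k* = (0.25/0.124)^(1/0.6) ≈ 3.2176, y* = 3.2176^0.4 ≈ 1.5959, c* = (1−0.25)·1.5959 ≈ 1.1969.
At the golden rule the marginal product of capital equals n+g+δ: 0.4·k^(0.4−1) = 0.124. Solving, k_gold = (0.4/0.124)^(1/0.6) ≈ 7.0426.
y_gold = 7.0426^0.4 ≈ 2.1832, c_gold = y_gold − 0.124·k_gold ≈ 1.3099.
Gain: Δc = 1.3099 − 1.1969 ≈ 0.1130.

Δc ≈ 0.113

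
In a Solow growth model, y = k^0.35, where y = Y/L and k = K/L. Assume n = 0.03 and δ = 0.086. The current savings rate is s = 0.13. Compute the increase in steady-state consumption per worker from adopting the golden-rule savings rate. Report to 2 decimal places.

Capital per worker breaks even when investment replaces (n + δ)·k; here n + δ = 0.116.
Current steady state (s = 0.13): k* = (0.13/0.116)^(1/0.65) ≈ 1.1916, y* = 1.1916^0.35 ≈ 1.0633, c* = (1−0.13)·1.0633 ≈ 0.9251.
Maximizing c = f(k) − (n+δ)·k gives f'(k) = n+δ, i.e. 0.35·k^(0.35−1) = 0.116, so k_gold = (0.35/0.116)^(1/0.65) ≈ 5.4684.
y_gold = 5.4684^0.35 ≈ 1.8124, c_gold = y_gold − 0.116·k_gold ≈ 1.1781.
Gain: Δc = 1.1781 − 0.9251 ≈ 0.2530.

Δc ≈ 0.25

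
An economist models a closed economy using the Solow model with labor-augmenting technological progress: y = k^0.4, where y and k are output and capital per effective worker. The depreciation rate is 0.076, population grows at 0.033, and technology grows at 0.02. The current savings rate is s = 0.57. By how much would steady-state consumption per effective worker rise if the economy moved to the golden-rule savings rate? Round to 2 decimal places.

Δc ≈ 0.12

The effective depreciation rate is n + g + δ = 0.033 + 0.02 + 0.076 = 0.129.
Current steady state (s = 0.57): k* = (0.57/0.129)^(1/0.6) ≈ 11.8980, y* = 11.8980^0.4 ≈ 2.6927, c* = (1−0.57)·2.6927 ≈ 1.1579.
Golden rule sets MPK = n+g+δ: 0.4·k^(0.4−1) = 0.129, so k_gold = (0.4/0.129)^(1/0.6) ≈ 6.5935.
y_gold = 6.5935^0.4 ≈ 2.1264, c_gold = y_gold − 0.129·k_gold ≈ 1.2758.
Gain: Δc = 1.2758 − 1.1579 ≈ 0.1180.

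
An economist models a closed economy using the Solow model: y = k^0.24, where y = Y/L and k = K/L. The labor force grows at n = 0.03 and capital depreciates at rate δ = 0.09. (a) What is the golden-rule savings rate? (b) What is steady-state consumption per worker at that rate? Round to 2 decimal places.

Capital per worker breaks even when investment replaces (n + δ)·k; here n + δ = 0.12.
For Cobb-Douglas, s_gold equals capital's share: s_gold = 0.24.
Maximizing c = f(k) − (n+δ)·k gives f'(k) = n+δ, i.e. 0.24·k^(0.24−1) = 0.12, so k_gold = (0.24/0.12)^(1/0.76) ≈ 2.4894.
y_gold = 2.4894^0.24 ≈ 1.2447; c_gold = (1−0.24)·y_gold ≈ 0.9460.

(a) s_gold = 0.24; (b) c_gold ≈ 0.95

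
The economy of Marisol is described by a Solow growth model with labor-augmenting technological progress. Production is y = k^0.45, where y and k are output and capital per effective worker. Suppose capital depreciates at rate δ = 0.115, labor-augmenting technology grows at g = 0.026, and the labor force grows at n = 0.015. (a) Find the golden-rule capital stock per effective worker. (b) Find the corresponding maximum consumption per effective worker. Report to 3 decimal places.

n + g + δ = 0.015 + 0.026 + 0.115 = 0.156.
At the golden rule the marginal product of capital equals n+g+δ: 0.45·k^(0.45−1) = 0.156. Solving, k_gold = (0.45/0.156)^(1/0.55) ≈ 6.8631.
y_gold = 6.8631^0.45 ≈ 2.3792; c_gold = y_gold − 0.156·k_gold ≈ 1.3086.

(a) k_gold ≈ 6.863; (b) c_gold ≈ 1.309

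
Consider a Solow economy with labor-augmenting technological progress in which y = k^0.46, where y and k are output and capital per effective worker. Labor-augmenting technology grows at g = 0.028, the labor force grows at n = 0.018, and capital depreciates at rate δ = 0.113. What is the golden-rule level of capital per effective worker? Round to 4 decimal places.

Capital per effective worker breaks even when investment replaces (n + g + δ)·k; here n + g + δ = 0.159.
Golden rule sets MPK = n+g+δ: 0.46·k^(0.46−1) = 0.159, so k_gold = (0.46/0.159)^(1/0.54) ≈ 7.1511.

k_gold ≈ 7.1511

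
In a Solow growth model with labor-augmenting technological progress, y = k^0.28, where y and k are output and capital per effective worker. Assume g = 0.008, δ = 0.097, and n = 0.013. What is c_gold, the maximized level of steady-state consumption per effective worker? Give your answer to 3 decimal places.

n + g + δ = 0.013 + 0.008 + 0.097 = 0.118.
Maximizing c = f(k) − (n+g+δ)·k gives f'(k) = n+g+δ, i.e. 0.28·k^(0.28−1) = 0.118, so k_gold = (0.28/0.118)^(1/0.72) ≈ 3.3206.
y_gold = 3.3206^0.28 ≈ 1.3994.
c_gold = y_gold − (n+g+δ)·k_gold = 1.3994 − 0.118·3.3206 ≈ 1.0076.

c_gold ≈ 1.008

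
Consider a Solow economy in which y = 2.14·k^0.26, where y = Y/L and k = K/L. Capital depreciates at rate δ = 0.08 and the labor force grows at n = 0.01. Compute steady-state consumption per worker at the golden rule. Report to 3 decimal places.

The effective depreciation rate is n + δ = 0.01 + 0.08 = 0.09.
At the golden rule the marginal product of capital equals n+δ: 0.26·2.14·k^(0.26−1) = 0.09. Solving, k_gold = (0.26·2.14/0.09)^(1/0.74) ≈ 11.7250.
y_gold = 2.14·11.7250^0.26 ≈ 4.0587.
c_gold = y_gold − (n+δ)·k_gold = 4.0587 − 0.09·11.7250 ≈ 3.0034.

c_gold ≈ 3.003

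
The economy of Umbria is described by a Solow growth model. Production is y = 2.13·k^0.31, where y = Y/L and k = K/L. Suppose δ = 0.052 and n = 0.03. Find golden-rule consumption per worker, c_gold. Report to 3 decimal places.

c_gold ≈ 3.752

Break-even investment rate: n + δ = 0.03 + 0.052 = 0.082.
At the golden rule the marginal product of capital equals n+δ: 0.31·2.13·k^(0.31−1) = 0.082. Solving, k_gold = (0.31·2.13/0.082)^(1/0.69) ≈ 20.5560.
y_gold = 2.13·20.5560^0.31 ≈ 5.4374.
c_gold = y_gold − (n+δ)·k_gold = 5.4374 − 0.082·20.5560 ≈ 3.7518.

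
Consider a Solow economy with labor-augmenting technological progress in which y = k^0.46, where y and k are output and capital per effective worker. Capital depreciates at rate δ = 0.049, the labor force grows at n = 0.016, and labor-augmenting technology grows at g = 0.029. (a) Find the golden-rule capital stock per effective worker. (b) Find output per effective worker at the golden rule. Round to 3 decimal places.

n + g + δ = 0.016 + 0.029 + 0.049 = 0.094.
Maximizing c = f(k) − (n+g+δ)·k gives f'(k) = n+g+δ, i.e. 0.46·k^(0.46−1) = 0.094, so k_gold = (0.46/0.094)^(1/0.54) ≈ 18.9275.
y_gold = 18.9275^0.46 ≈ 3.8678.

(a) k_gold ≈ 18.927; (b) y_gold ≈ 3.868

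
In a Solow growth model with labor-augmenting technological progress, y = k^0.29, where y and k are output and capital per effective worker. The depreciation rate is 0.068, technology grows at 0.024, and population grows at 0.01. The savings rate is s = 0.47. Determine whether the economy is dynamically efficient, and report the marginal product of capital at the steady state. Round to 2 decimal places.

Break-even investment rate: n + g + δ = 0.01 + 0.024 + 0.068 = 0.102.
Steady-state k*: s·k^0.29 = 0.102·k gives k* = (0.47/0.102)^(1/0.71) ≈ 8.6001.
MPK = 0.29·8.6001^(-0.71) ≈ 0.0629.
MPK < n+g+δ = 0.102, so the economy is dynamically inefficient (over-saving).

dynamically inefficient; MPK ≈ 0.06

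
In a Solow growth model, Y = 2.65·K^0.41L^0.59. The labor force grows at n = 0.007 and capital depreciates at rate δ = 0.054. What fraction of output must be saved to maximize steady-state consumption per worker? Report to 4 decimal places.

n + δ = 0.007 + 0.054 = 0.061.
At the golden rule MPK = n+δ, and in any Cobb-Douglas steady state s = (n+δ)·k/y = MPK·k/y = capital's share 0.41.

s_gold = 0.4100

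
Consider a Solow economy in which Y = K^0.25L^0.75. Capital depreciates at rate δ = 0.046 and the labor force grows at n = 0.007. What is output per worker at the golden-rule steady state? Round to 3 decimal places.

Break-even investment rate: n + δ = 0.007 + 0.046 = 0.053.
At the golden rule the marginal product of capital equals n+δ: 0.25·k^(0.25−1) = 0.053. Solving, k_gold = (0.25/0.053)^(1/0.75) ≈ 7.9108.
Output: y_gold = k_gold^0.25 = 7.9108^0.25 ≈ 1.6771.

y_gold ≈ 1.677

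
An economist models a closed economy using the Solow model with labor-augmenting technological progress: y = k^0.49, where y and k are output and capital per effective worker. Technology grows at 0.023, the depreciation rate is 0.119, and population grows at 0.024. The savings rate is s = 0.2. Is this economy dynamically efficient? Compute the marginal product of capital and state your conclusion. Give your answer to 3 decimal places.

n + g + δ = 0.024 + 0.023 + 0.119 = 0.166.
Steady-state k*: s·k^0.49 = 0.166·k gives k* = (0.2/0.166)^(1/0.51) ≈ 1.4410.
MPK = 0.49·1.4410^(-0.51) ≈ 0.4067.
MPK > n+g+δ = 0.166, so the economy is dynamically efficient (under-saving).

dynamically efficient; MPK ≈ 0.407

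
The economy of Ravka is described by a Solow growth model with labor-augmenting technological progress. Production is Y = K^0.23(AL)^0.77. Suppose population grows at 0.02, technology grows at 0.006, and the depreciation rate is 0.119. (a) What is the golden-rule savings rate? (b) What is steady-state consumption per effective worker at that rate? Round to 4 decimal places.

n + g + δ = 0.02 + 0.006 + 0.119 = 0.145.
For Cobb-Douglas, s_gold equals capital's share: s_gold = 0.23.
Golden rule sets MPK = n+g+δ: 0.23·k^(0.23−1) = 0.145, so k_gold = (0.23/0.145)^(1/0.77) ≈ 1.8206.
y_gold = 1.8206^0.23 ≈ 1.1478; c_gold = (1−0.23)·y_gold ≈ 0.8838.

(a) s_gold = 0.2300; (b) c_gold ≈ 0.8838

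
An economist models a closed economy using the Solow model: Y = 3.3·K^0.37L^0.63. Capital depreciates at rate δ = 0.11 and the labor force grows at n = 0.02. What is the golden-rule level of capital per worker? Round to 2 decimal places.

n + δ = 0.02 + 0.11 = 0.13.
At the golden rule the marginal product of capital equals n+δ: 0.37·3.3·k^(0.37−1) = 0.13. Solving, k_gold = (0.37·3.3/0.13)^(1/0.63) ≈ 35.0012.

k_gold ≈ 35.00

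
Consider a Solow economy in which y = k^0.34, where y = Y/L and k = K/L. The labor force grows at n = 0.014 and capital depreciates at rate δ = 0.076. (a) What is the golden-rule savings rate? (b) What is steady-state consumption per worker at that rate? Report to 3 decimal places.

(a) s_gold = 0.340; (b) c_gold ≈ 1.309

Break-even investment rate: n + δ = 0.014 + 0.076 = 0.09.
For Cobb-Douglas, s_gold equals capital's share: s_gold = 0.34.
Golden rule sets MPK = n+δ: 0.34·k^(0.34−1) = 0.09, so k_gold = (0.34/0.09)^(1/0.66) ≈ 7.4920.
y_gold = 7.4920^0.34 ≈ 1.9832; c_gold = (1−0.34)·y_gold ≈ 1.3089.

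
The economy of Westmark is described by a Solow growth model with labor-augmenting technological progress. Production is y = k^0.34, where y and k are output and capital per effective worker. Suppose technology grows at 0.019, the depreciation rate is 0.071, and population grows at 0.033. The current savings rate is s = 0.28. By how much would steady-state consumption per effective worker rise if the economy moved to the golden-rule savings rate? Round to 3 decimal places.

Δc ≈ 0.014

Break-even investment rate: n + g + δ = 0.033 + 0.019 + 0.071 = 0.123.
Current steady state (s = 0.28): k* = (0.28/0.123)^(1/0.66) ≈ 3.4777, y* = 3.4777^0.34 ≈ 1.5277, c* = (1−0.28)·1.5277 ≈ 1.0999.
At the golden rule the marginal product of capital equals n+g+δ: 0.34·k^(0.34−1) = 0.123. Solving, k_gold = (0.34/0.123)^(1/0.66) ≈ 4.6671.
y_gold = 4.6671^0.34 ≈ 1.6884, c_gold = y_gold − 0.123·k_gold ≈ 1.1143.
Gain: Δc = 1.1143 − 1.0999 ≈ 0.0144.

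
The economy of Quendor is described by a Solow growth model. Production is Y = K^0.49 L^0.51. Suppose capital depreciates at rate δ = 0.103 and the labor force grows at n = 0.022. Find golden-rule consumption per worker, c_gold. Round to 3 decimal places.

c_gold ≈ 1.895

The effective depreciation rate is n + δ = 0.022 + 0.103 = 0.125.
Setting f'(k) = n+δ gives 0.49·k^(0.49−1) = 0.125, hence k_gold = (0.49/0.125)^(1/0.51) ≈ 14.5648.
y_gold = 14.5648^0.49 ≈ 3.7155.
c_gold = y_gold − (n+δ)·k_gold = 3.7155 − 0.125·14.5648 ≈ 1.8949.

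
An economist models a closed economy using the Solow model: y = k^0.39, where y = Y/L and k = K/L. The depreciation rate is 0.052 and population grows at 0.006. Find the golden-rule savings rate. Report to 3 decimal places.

s_gold = 0.390

n + δ = 0.006 + 0.052 = 0.058.
At the golden rule MPK = n+δ, and in any Cobb-Douglas steady state s = (n+δ)·k/y = MPK·k/y = capital's share 0.39.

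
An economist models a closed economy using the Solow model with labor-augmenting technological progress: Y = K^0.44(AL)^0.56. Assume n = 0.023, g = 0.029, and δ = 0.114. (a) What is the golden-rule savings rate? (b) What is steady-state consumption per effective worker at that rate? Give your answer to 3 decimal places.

(a) s_gold = 0.440; (b) c_gold ≈ 1.205

The effective depreciation rate is n + g + δ = 0.023 + 0.029 + 0.114 = 0.166.
For Cobb-Douglas, s_gold equals capital's share: s_gold = 0.44.
Golden rule sets MPK = n+g+δ: 0.44·k^(0.44−1) = 0.166, so k_gold = (0.44/0.166)^(1/0.56) ≈ 5.7013.
y_gold = 5.7013^0.44 ≈ 2.1509; c_gold = (1−0.44)·y_gold ≈ 1.2045.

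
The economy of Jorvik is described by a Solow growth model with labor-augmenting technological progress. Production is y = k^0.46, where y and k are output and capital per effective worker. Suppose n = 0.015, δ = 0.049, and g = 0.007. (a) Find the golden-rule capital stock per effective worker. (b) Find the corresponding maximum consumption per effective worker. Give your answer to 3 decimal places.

(a) k_gold ≈ 31.826; (b) c_gold ≈ 2.653

n + g + δ = 0.015 + 0.007 + 0.049 = 0.071.
At the golden rule the marginal product of capital equals n+g+δ: 0.46·k^(0.46−1) = 0.071. Solving, k_gold = (0.46/0.071)^(1/0.54) ≈ 31.8256.
y_gold = 31.8256^0.46 ≈ 4.9122; c_gold = y_gold − 0.071·k_gold ≈ 2.6526.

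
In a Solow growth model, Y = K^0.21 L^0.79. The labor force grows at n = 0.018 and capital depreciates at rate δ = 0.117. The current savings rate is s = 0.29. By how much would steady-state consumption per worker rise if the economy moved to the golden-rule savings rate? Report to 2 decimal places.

Δc ≈ 0.02

Break-even investment rate: n + δ = 0.018 + 0.117 = 0.135.
Current steady state (s = 0.29): k* = (0.29/0.135)^(1/0.79) ≈ 2.6323, y* = 2.6323^0.21 ≈ 1.2254, c* = (1−0.29)·1.2254 ≈ 0.8700.
Setting f'(k) = n+δ gives 0.21·k^(0.21−1) = 0.135, hence k_gold = (0.21/0.135)^(1/0.79) ≈ 1.7494.
y_gold = 1.7494^0.21 ≈ 1.1246, c_gold = y_gold − 0.135·k_gold ≈ 0.8885.
Gain: Δc = 0.8885 − 0.8700 ≈ 0.0184.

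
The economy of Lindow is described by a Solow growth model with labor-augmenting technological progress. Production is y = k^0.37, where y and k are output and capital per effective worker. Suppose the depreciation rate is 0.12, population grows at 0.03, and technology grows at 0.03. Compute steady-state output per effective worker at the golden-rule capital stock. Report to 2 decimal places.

n + g + δ = 0.03 + 0.03 + 0.12 = 0.18.
At the golden rule the marginal product of capital equals n+g+δ: 0.37·k^(0.37−1) = 0.18. Solving, k_gold = (0.37/0.18)^(1/0.63) ≈ 3.1384.
Output: y_gold = k_gold^0.37 = 3.1384^0.37 ≈ 1.5268.

y_gold ≈ 1.53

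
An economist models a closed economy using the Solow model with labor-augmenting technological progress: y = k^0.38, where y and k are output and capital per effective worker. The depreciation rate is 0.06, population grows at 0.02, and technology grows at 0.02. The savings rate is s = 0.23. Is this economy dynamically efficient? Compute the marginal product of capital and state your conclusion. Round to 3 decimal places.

Capital per effective worker breaks even when investment replaces (n + g + δ)·k; here n + g + δ = 0.1.
Steady-state k*: s·k^0.38 = 0.1·k gives k* = (0.23/0.1)^(1/0.62) ≈ 3.8321.
MPK = 0.38·3.8321^(-0.62) ≈ 0.1652.
MPK > n+g+δ = 0.1, so the economy is dynamically efficient (under-saving).

dynamically efficient; MPK ≈ 0.165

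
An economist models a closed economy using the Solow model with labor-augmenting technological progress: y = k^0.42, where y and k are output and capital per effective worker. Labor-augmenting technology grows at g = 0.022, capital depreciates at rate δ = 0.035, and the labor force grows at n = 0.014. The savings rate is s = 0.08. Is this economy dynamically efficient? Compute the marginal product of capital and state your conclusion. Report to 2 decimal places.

n + g + δ = 0.014 + 0.022 + 0.035 = 0.071.
Steady-state k*: s·k^0.42 = 0.071·k gives k* = (0.08/0.071)^(1/0.58) ≈ 1.2285.
MPK = 0.42·1.2285^(-0.58) ≈ 0.3727.
MPK > n+g+δ = 0.071, so the economy is dynamically efficient (under-saving).

dynamically efficient; MPK ≈ 0.37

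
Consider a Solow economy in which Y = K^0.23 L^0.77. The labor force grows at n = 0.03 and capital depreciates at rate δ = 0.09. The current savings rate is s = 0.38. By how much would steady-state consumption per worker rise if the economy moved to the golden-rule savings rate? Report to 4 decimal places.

n + δ = 0.03 + 0.09 = 0.12.
Current steady state (s = 0.38): k* = (0.38/0.12)^(1/0.77) ≈ 4.4682, y* = 4.4682^0.23 ≈ 1.4110, c* = (1−0.38)·1.4110 ≈ 0.8748.
Maximizing c = f(k) − (n+δ)·k gives f'(k) = n+δ, i.e. 0.23·k^(0.23−1) = 0.12, so k_gold = (0.23/0.12)^(1/0.77) ≈ 2.3278.
y_gold = 2.3278^0.23 ≈ 1.2145, c_gold = y_gold − 0.12·k_gold ≈ 0.9352.
Gain: Δc = 0.9352 − 0.8748 ≈ 0.0603.

Δc ≈ 0.0603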